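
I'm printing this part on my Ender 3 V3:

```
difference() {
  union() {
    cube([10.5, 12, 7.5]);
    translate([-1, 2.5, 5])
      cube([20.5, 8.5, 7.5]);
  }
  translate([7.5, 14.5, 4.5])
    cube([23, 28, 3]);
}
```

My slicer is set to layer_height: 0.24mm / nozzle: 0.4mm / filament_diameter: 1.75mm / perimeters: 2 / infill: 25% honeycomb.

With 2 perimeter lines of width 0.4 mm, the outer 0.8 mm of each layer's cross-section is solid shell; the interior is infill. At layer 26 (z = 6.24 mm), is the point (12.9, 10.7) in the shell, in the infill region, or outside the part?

At z = 6.24 mm: the cube (footprint 10.5×12) is included at this height; the cube at (-1, 2.5) (footprint 20.5×8.5) is included at this height; Merging all regions: the regions partially overlap (shared area 89.25 mm²), so overlapping operands fuse into one piece — 1 connected region; the cube at (7.5, 14.5) is present — its section is the full 23×28 rectangle; Taking the first minus the rest: starting from that combined region, the 23×28 cube at (7.5, 14.5) misses the remaining region (no effect) — 1 connected region. Overall, the cross-section is a single solid region. The nearest boundary edge runs (10.50, 11.00)→(19.50, 11.00); distance from the point to it = 0.30 mm. The point is inside the cross-section, 0.30 mm from the nearest boundary — within the 0.8 mm shell band (2 × 0.4).

shell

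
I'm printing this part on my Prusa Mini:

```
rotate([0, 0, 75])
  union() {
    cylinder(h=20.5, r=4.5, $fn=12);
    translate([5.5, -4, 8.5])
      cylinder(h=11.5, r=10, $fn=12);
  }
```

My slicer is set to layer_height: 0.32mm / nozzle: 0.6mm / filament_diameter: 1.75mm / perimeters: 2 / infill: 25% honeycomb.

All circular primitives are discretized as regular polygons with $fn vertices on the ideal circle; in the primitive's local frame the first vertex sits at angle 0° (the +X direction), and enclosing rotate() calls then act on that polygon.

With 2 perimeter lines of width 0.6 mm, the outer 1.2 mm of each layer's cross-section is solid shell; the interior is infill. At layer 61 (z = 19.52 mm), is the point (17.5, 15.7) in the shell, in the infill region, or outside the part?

At z = 19.52 mm: the r=4.5 cylinder contributes a regular 12-gon of circumradius 4.5; the r=10 cylinder at (5.5, -4) contributes a regular 12-gon of circumradius 10; Merging all regions: the regions partially overlap (shared area 52.73 mm²), so overlapping operands fuse into one piece — 1 connected region; (whole slice rotated 75° about Z — lengths, areas and connectivity unchanged). Overall, the cross-section is a single solid region. Undo the 75° rotation: the query point maps to (19.694, -12.840) in the un-rotated model frame. The nearest boundary edge runs (15.50, -4.00)→(14.16, -9.00); distance from the point to it = 6.74 mm. The point is not inside any of the regions above, so it lies outside the cross-section (6.74 mm from the nearest boundary).

outside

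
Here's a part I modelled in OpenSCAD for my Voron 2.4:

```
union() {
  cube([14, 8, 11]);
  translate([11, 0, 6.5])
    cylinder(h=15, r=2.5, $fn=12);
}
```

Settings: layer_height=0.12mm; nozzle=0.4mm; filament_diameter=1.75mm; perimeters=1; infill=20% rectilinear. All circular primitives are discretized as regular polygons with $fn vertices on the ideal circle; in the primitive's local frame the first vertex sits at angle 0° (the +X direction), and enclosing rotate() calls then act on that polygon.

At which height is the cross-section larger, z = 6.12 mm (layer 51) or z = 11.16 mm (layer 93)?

Layer 51 (z = 6.12): the cube is present — its section is the full 14×8 rectangle (area 112.00 mm²); the cylinder at (11, 0) is absent (z outside [6.5, 21.5]); Merging all regions: only the 14×8 cube is present, so the union is just that shape — area = 112.00 mm². So its area = 112.00 mm². Layer 93 (z = 11.16): the cube does not reach this height (z outside [0, 11]); the r=2.5 cylinder at (11, 0) contributes a regular 12-gon of circumradius 2.5 (area = (12/2)·2.500²·sin(360°/12) = 18.75 mm²); Merging all regions: only the r=2.5 cylinder at (11, 0) is present, so the union is just that shape — area = 18.75 mm². So its area = 18.75 mm². Layer 51 is larger (112.00 vs 18.75 mm²).

layer 51 (z = 6.12 mm)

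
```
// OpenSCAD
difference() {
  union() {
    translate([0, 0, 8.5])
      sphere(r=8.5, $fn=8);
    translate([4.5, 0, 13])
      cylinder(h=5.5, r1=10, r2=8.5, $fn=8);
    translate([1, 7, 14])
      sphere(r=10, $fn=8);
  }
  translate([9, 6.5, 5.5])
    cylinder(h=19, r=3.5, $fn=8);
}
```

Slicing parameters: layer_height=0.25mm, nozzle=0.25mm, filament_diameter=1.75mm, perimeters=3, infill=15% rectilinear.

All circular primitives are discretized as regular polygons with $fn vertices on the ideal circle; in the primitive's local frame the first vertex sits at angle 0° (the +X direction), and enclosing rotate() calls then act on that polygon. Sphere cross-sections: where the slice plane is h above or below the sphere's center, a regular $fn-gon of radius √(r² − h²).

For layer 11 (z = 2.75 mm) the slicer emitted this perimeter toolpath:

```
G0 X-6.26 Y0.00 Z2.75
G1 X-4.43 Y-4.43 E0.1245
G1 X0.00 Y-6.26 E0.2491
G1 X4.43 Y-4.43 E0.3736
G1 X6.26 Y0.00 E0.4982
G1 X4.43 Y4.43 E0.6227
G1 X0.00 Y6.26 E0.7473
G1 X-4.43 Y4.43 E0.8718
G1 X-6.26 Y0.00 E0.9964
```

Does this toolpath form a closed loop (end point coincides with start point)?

Start point (G0): (-6.26, 0.00). End point (last G1): the path returns to the start — closed.

yes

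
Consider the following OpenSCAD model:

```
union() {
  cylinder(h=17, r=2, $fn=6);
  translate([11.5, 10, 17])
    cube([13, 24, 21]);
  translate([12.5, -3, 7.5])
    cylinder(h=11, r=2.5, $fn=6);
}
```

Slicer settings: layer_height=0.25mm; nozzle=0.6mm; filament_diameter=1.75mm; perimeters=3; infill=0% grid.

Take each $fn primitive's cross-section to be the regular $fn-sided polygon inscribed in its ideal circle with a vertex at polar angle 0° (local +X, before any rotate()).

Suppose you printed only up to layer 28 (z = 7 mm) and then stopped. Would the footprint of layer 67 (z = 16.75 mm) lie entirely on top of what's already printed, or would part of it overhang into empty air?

Compare the two slices. At z = 7: the cylinder: section is a regular 6-gon, circumradius r=2 (area = (6/2)·2.000²·sin(360°/6) = 10.39 mm²); the cube at (11.5, 10) is not intersected at this z (z outside [17, 38]); the cylinder at (12.5, -3) is absent (z outside [7.5, 18.5]); Combining (union): only the r=2 cylinder is present, so the union is just that shape — area = 10.39 mm². At z = 16.75: the r=2 cylinder contributes a regular 6-gon of circumradius 2 (area = (6/2)·2.000²·sin(360°/6) = 10.39 mm²); the cube at (11.5, 10) is not intersected at this z (z outside [17, 38]); the r=2.5 cylinder at (12.5, -3) gives a regular 6-gon of circumradius 2.5 (constant along its height) (area = (6/2)·2.500²·sin(360°/6) = 16.24 mm²); Combining (union): the 2 present regions are separate (no shared area or edge), so areas and boundary lengths simply add and each stays a separate island — area = 26.63 mm². Checking containment: at z = 16.75 the cross-section extends beyond the z = 7 cross-section by about 16.24 mm².

part overhangs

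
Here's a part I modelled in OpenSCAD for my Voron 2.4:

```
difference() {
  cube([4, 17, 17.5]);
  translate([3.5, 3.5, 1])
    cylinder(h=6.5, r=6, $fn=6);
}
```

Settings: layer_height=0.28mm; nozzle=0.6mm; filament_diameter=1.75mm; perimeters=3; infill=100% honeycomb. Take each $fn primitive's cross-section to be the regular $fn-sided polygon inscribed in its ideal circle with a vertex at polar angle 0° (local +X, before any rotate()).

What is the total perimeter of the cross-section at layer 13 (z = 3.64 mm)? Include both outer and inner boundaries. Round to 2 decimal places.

At z = 3.64 mm: the cube is present — its section is the full 4×17 rectangle (perimeter 42.00 mm); the r=6 cylinder at (3.5, 3.5) contributes a regular 6-gon of circumradius 6 (perimeter = 2·6·6.000·sin(180°/6) = 36.00 mm); Subtracting the remaining from the first: starting from the 4×17 cube, the r=6 cylinder at (3.5, 3.5) partially overlaps it — only the 34.57 mm² overlap (of its 93.53 mm²) is removed, clipping the outline — boundary = 25.97 mm. Overall, the cross-section is a single solid region. Total boundary length (outer) = 25.97 mm.

25.97 mm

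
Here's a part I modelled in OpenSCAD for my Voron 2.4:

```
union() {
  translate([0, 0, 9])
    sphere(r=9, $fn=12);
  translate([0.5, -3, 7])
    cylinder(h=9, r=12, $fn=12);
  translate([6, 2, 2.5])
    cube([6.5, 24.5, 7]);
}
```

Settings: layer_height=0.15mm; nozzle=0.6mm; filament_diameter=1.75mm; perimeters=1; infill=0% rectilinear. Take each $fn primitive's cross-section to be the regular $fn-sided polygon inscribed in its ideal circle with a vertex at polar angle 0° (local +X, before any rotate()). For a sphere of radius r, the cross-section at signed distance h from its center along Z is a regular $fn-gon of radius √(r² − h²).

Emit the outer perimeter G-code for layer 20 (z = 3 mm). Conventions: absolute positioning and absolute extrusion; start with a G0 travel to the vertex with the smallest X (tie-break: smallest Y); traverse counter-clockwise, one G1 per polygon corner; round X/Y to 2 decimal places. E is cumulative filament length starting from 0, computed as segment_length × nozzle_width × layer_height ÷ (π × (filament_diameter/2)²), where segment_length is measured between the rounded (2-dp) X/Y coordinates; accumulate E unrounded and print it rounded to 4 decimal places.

At z = 3 mm: the sphere: section is a regular 12-gon, circumradius = √(r²−h²) = √(9²−6²) = 6.708; the cylinder at (0.5, -3) is not intersected at this z (z outside [7, 16]); the cube at (6, 2) is present — its section is the full 6.5×24.5 rectangle; Merging all regions: the regions partially overlap (shared area 0.06 mm²), so overlapping operands fuse into one piece — 1 connected region. The outline is a single polygon with 17 vertices. Extrusion per mm of travel: 0.6 × 0.15 / (π × 0.875²) = 0.037418. Accumulating E over each segment gives final E = 3.8239.

G0 X-6.71 Y0.00 Z3.00
G1 X-5.81 Y-3.35 E0.1298
G1 X-3.35 Y-5.81 E0.2600
G1 X0.00 Y-6.71 E0.3898
G1 X3.35 Y-5.81 E0.5196
G1 X5.81 Y-3.35 E0.6497
G1 X6.71 Y0.00 E0.7795
G1 X6.17 Y2.00 E0.8570
G1 X12.50 Y2.00 E1.0939
G1 X12.50 Y26.50 E2.0106
G1 X6.00 Y26.50 E2.2538
G1 X6.00 Y2.64 E3.1466
G1 X5.81 Y3.35 E3.1741
G1 X3.35 Y5.81 E3.3043
G1 X0.00 Y6.71 E3.4341
G1 X-3.35 Y5.81 E3.5639
G1 X-5.81 Y3.35 E3.6941
G1 X-6.71 Y0.00 E3.8239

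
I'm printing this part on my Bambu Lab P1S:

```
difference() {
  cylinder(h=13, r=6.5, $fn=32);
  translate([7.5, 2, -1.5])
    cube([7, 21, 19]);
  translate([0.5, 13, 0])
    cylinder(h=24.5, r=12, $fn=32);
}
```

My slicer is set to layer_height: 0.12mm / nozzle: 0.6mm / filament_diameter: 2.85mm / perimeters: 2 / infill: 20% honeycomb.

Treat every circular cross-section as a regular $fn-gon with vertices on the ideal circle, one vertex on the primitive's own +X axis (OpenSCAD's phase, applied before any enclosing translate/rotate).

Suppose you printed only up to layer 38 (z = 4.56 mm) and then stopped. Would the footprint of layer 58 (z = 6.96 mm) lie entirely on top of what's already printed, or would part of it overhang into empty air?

entirely on top

Compare the two slices. At z = 4.56: the r=6.5 cylinder gives a regular 32-gon of circumradius 6.5 (constant along its height) (area = (32/2)·6.500²·sin(360°/32) = 131.88 mm²); the cube at (7.5, 2) is present — its section is the full 7×21 rectangle (area 147.00 mm²); the r=12 cylinder at (0.5, 13) gives a regular 32-gon of circumradius 12 (constant along its height) (area = (32/2)·12.000²·sin(360°/32) = 449.49 mm²); Taking the first minus the rest: starting from the r=6.5 cylinder (131.88 mm²), the 7×21 cube at (7.5, 2) misses the remaining region (no effect); the r=12 cylinder at (0.5, 13) partially overlaps it — only the 45.53 mm² overlap (of its 449.49 mm²) is removed, clipping the outline — area = 86.35 mm². At z = 6.96: the r=6.5 cylinder contributes a regular 32-gon of circumradius 6.5 (area = (32/2)·6.500²·sin(360°/32) = 131.88 mm²); the cube at (7.5, 2) (footprint 7×21) is included at this height (area 147.00 mm²); the cylinder at (0.5, 13): section is a regular 32-gon, circumradius r=12 (area = (32/2)·12.000²·sin(360°/32) = 449.49 mm²); Subtracting the remaining from the first: starting from the r=6.5 cylinder (131.88 mm²), the 7×21 cube at (7.5, 2) misses the remaining region (no effect); the r=12 cylinder at (0.5, 13) partially overlaps it — only the 45.53 mm² overlap (of its 449.49 mm²) is removed, clipping the outline — area = 86.35 mm². Checking containment: the cross-section at z = 6.96 is a subset of the cross-section at z = 4.56.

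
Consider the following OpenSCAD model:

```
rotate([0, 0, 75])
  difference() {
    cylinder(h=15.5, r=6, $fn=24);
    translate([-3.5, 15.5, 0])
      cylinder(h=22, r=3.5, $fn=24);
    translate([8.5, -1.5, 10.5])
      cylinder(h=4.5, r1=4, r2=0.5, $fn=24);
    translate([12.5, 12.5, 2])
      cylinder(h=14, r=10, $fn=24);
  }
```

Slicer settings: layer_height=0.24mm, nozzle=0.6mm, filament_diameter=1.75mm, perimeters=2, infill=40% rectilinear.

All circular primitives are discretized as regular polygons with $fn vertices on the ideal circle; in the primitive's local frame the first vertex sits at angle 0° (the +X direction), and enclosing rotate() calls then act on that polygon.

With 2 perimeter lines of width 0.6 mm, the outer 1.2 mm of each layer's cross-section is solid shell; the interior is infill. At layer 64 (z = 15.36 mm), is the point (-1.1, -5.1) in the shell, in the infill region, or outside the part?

At z = 15.36 mm: the cylinder: section is a regular 24-gon, circumradius r=6; the r=3.5 cylinder at (-3.5, 15.5) gives a regular 24-gon of circumradius 3.5 (constant along its height); the cone at (8.5, -1.5) does not reach this height (z outside [10.5, 15]); the r=10 cylinder at (12.5, 12.5) contributes a regular 24-gon of circumradius 10; After the difference (first − rest): starting from the r=6 cylinder, the r=3.5 cylinder at (-3.5, 15.5) misses the remaining region (no effect); the r=10 cylinder at (12.5, 12.5) misses the remaining region (no effect) — 1 connected region; (rotated 75° about Z; rotation is an isometry so areas/perimeters/island counts are preserved). Overall, the cross-section is a single solid region. Undo the 75° rotation: the query point maps to (-5.211, -0.257) in the un-rotated model frame. The nearest boundary edge runs (-5.80, -1.55)→(-6.00, 0.00); distance from the point to it = 0.75 mm. The point is inside the cross-section, 0.75 mm from the nearest boundary — within the 1.2 mm shell band (2 × 0.6).

shell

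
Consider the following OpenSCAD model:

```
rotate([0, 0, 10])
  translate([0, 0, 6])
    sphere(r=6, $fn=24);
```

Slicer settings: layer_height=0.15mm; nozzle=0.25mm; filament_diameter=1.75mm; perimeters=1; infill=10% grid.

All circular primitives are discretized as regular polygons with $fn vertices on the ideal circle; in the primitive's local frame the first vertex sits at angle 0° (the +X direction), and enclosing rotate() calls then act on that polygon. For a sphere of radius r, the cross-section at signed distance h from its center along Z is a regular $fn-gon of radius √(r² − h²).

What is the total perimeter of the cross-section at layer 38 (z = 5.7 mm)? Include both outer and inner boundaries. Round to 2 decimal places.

37.54 mm

At z = 5.7 mm: the r=6 sphere contributes a regular 24-gon of circumradius √(6²−0.3²) = 5.992 (perimeter = 2·24·5.992·sin(180°/24) = 37.54 mm); (rotated 10° about Z; rotation is an isometry so areas/perimeters/island counts are preserved). Overall, the cross-section is a single solid region. Total boundary length (outer) = 37.54 mm.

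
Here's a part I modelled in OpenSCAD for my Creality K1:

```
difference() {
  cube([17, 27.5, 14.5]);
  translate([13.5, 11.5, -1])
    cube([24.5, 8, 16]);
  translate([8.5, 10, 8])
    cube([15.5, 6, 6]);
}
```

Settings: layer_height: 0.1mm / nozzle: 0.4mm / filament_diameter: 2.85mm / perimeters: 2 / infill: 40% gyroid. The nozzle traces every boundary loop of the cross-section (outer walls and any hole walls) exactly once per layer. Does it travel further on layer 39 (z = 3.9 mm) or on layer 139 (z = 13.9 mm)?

layer 139 (z = 13.9 mm)

Layer 39 (z = 3.9): the 17×27.5 cube contributes its full rectangle (perimeter 89.00 mm); the cube at (13.5, 11.5) is present — its section is the full 24.5×8 rectangle (perimeter 65.00 mm); the cube at (8.5, 10) does not reach this height (z outside [8, 14]); After the difference (first − rest): starting from the 17×27.5 cube, the 24.5×8 cube at (13.5, 11.5) partially overlaps it — only the 28.00 mm² overlap (of its 196.00 mm²) is removed, clipping the outline — boundary = 96.00 mm. So its perimeter = 96.00 mm. Layer 139 (z = 13.9): the cube (footprint 17×27.5) is included at this height (perimeter 89.00 mm); the cube at (13.5, 11.5) is present — its section is the full 24.5×8 rectangle (perimeter 65.00 mm); the cube at (8.5, 10) (footprint 15.5×6) is included at this height (perimeter 43.00 mm); After the difference (first − rest): starting from the 17×27.5 cube, the 24.5×8 cube at (13.5, 11.5) partially overlaps it — only the 28.00 mm² overlap (of its 196.00 mm²) is removed, clipping the outline; the 15.5×6 cube at (8.5, 10) partially overlaps it — only the 35.25 mm² overlap (of its 93.00 mm²) is removed, clipping the outline — boundary = 106.00 mm. So its perimeter = 106.00 mm. Layer 139 is larger (106.00 vs 96.00 mm).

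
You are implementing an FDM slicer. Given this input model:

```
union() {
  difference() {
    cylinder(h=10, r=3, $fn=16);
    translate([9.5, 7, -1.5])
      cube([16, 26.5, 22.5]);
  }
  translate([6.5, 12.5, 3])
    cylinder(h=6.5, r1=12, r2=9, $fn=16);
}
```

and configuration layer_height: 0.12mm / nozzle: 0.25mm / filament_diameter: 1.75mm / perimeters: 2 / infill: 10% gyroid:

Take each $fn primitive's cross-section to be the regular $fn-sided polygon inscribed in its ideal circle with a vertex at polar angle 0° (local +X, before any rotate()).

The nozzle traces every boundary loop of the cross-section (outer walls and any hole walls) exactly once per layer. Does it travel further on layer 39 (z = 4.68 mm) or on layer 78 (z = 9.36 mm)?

layer 39 (z = 4.68 mm)

Layer 39 (z = 4.68): the r=3 cylinder gives a regular 16-gon of circumradius 3 (constant along its height) (perimeter = 2·16·3.000·sin(180°/16) = 18.73 mm); the cube at (9.5, 7) (footprint 16×26.5) is included at this height (perimeter 85.00 mm); Subtracting the remaining from the first: starting from the r=3 cylinder, the 16×26.5 cube at (9.5, 7) misses the remaining region (no effect) — boundary = 18.73 mm; the cone at (6.5, 12.5) contributes a regular 16-gon of circumradius 11.225 (interpolated between r1=12 and r2=9 at t=0.258) (perimeter = 2·16·11.225·sin(180°/16) = 70.07 mm); Merging all regions: the 2 present regions are separate (no shared area or edge), so areas and boundary lengths simply add and each stays a separate island — boundary = 88.80 mm. So its perimeter = 88.80 mm. Layer 78 (z = 9.36): the r=3 cylinder gives a regular 16-gon of circumradius 3 (constant along its height) (perimeter = 2·16·3.000·sin(180°/16) = 18.73 mm); the 16×26.5 cube at (9.5, 7) contributes its full rectangle (perimeter 85.00 mm); After the difference (first − rest): starting from the r=3 cylinder, the 16×26.5 cube at (9.5, 7) misses the remaining region (no effect) — boundary = 18.73 mm; the cone at (6.5, 12.5) (r1=12→r2=9) has section circumradius 9.065 here — a regular 16-gon (perimeter = 2·16·9.065·sin(180°/16) = 56.59 mm); Taking the union: the 2 present regions are separate (no shared area or edge), so areas and boundary lengths simply add and each stays a separate island — boundary = 75.32 mm. So its perimeter = 75.32 mm. Layer 39 is larger (88.80 vs 75.32 mm).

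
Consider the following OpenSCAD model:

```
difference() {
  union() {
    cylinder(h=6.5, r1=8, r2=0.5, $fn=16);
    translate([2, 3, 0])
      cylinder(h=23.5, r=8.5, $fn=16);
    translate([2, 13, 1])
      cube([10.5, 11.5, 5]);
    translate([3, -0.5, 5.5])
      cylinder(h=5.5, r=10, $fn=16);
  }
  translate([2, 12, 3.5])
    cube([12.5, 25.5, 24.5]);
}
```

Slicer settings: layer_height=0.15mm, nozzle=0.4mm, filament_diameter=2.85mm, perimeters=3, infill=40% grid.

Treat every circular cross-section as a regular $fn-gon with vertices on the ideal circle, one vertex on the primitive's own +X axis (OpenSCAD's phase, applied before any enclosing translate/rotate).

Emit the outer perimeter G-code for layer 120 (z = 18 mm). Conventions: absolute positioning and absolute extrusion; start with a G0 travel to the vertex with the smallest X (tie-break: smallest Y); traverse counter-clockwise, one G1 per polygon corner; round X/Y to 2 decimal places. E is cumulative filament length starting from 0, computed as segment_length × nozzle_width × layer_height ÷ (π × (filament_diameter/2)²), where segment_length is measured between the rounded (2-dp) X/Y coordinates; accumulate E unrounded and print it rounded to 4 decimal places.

At z = 18 mm: the cone does not reach this height (z outside [0, 6.5]); the cylinder at (2, 3): section is a regular 16-gon, circumradius r=8.5; the cube at (2, 13) is absent (z outside [1, 6]); the cylinder at (3, -0.5) is not intersected at this z (z outside [5.5, 11]); Combining (union): only the r=8.5 cylinder at (2, 3) is present, so the union is just that shape — 1 connected region; the cube at (2, 12) (footprint 12.5×25.5) is included at this height; Taking the first minus the rest: starting from that combined region, the 12.5×25.5 cube at (2, 12) misses the remaining region (no effect) — 1 connected region. The outline is a single polygon with 16 vertices. Extrusion per mm of travel: 0.4 × 0.15 / (π × 1.425²) = 0.009405. Accumulating E over each segment gives final E = 0.4990.

G0 X-6.50 Y3.00 Z18.00
G1 X-5.85 Y-0.25 E0.0312
G1 X-4.01 Y-3.01 E0.0624
G1 X-1.25 Y-4.85 E0.0936
G1 X2.00 Y-5.50 E0.1247
G1 X5.25 Y-4.85 E0.1559
G1 X8.01 Y-3.01 E0.1871
G1 X9.85 Y-0.25 E0.2183
G1 X10.50 Y3.00 E0.2495
G1 X9.85 Y6.25 E0.2807
G1 X8.01 Y9.01 E0.3119
G1 X5.25 Y10.85 E0.3431
G1 X2.00 Y11.50 E0.3742
G1 X-1.25 Y10.85 E0.4054
G1 X-4.01 Y9.01 E0.4366
G1 X-5.85 Y6.25 E0.4678
G1 X-6.50 Y3.00 E0.4990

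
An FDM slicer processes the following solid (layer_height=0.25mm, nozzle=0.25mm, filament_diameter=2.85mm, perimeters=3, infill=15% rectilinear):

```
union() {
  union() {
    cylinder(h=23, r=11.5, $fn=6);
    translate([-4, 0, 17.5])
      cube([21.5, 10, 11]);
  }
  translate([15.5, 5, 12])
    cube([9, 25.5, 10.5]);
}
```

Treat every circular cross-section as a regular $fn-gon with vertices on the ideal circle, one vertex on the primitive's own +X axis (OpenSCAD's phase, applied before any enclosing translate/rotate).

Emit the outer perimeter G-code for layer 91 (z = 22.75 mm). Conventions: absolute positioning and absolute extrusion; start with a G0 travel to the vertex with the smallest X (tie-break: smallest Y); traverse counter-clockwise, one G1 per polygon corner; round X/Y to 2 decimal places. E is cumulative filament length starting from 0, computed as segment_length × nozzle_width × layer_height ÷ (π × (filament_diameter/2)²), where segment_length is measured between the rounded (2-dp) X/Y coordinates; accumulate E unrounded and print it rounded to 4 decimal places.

G0 X-11.50 Y0.00 Z22.75
G1 X-5.75 Y-9.96 E0.1127
G1 X5.75 Y-9.96 E0.2253
G1 X11.50 Y0.00 E0.3380
G1 X17.50 Y0.00 E0.3968
G1 X17.50 Y10.00 E0.4948
G1 X-4.00 Y10.00 E0.7054
G1 X-4.00 Y9.96 E0.7058
G1 X-5.75 Y9.96 E0.7229
G1 X-11.50 Y0.00 E0.8356

At z = 22.75 mm: the r=11.5 cylinder gives a regular 6-gon of circumradius 11.5 (constant along its height); the cube at (-4, 0) is present — its section is the full 21.5×10 rectangle; Merging all regions: the regions partially overlap (shared area 125.74 mm²), so overlapping operands fuse into one piece — 1 connected region; the cube at (15.5, 5) is absent (z outside [12, 22.5]); Combining (union): only that combined region is present, so the union is just that shape — 1 connected region. The outline is a single polygon with 9 vertices. Extrusion per mm of travel: 0.25 × 0.25 / (π × 1.425²) = 0.009797. Accumulating E over each segment gives final E = 0.8356.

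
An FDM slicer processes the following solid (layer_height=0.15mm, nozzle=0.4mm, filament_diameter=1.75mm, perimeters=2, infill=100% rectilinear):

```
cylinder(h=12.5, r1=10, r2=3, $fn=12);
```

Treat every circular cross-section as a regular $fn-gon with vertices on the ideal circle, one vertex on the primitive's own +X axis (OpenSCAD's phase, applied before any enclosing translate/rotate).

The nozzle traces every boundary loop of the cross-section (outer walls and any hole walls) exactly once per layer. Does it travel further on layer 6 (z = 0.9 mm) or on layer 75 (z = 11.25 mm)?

Layer 6 (z = 0.9): the cone contributes a regular 12-gon of circumradius 9.496 (interpolated between r1=10 and r2=3 at t=0.072) (perimeter = 2·12·9.496·sin(180°/12) = 58.99 mm). So its perimeter = 58.99 mm. Layer 75 (z = 11.25): the cone contributes a regular 12-gon of circumradius 3.700 (interpolated between r1=10 and r2=3 at t=0.900) (perimeter = 2·12·3.700·sin(180°/12) = 22.98 mm). So its perimeter = 22.98 mm. Layer 6 is larger (58.99 vs 22.98 mm).

layer 6 (z = 0.9 mm)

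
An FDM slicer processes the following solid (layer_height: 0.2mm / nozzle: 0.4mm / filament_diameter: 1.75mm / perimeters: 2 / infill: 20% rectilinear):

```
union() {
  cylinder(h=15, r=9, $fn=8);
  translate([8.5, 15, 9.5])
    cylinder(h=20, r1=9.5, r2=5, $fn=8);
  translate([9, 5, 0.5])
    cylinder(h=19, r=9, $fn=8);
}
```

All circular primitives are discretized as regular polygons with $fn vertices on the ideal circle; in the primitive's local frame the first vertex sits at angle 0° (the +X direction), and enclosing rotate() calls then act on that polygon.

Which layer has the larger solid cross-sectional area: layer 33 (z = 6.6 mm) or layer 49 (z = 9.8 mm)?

layer 49 (z = 9.8 mm)

Layer 33 (z = 6.6): the cylinder: section is a regular 8-gon, circumradius r=9 (area = (8/2)·9.000²·sin(360°/8) = 229.10 mm²); the cone at (8.5, 15) is not intersected at this z (z outside [9.5, 29.5]); the r=9 cylinder at (9, 5) gives a regular 8-gon of circumradius 9 (constant along its height) (area = (8/2)·9.000²·sin(360°/8) = 229.10 mm²); Combining (union): the regions partially overlap — summed areas 458.21 mm² minus the doubly-counted overlap 63.89 mm² gives 394.31 mm² — area = 394.31 mm². So its area = 394.31 mm². Layer 49 (z = 9.8): the cylinder: section is a regular 8-gon, circumradius r=9 (area = (8/2)·9.000²·sin(360°/8) = 229.10 mm²); the cone at (8.5, 15): at t=0.015 of its height the radius interpolates to r₁+(r₂−r₁)t = 9.432, giving a regular 8-gon of that circumradius (area = (8/2)·9.432²·sin(360°/8) = 251.65 mm²); the r=9 cylinder at (9, 5) contributes a regular 8-gon of circumradius 9 (area = (8/2)·9.000²·sin(360°/8) = 229.10 mm²); Taking the union: the regions partially overlap — summed areas 709.86 mm² minus the doubly-counted overlap 140.13 mm² gives 569.73 mm² — area = 569.73 mm². So its area = 569.73 mm². Layer 49 is larger (569.73 vs 394.31 mm²).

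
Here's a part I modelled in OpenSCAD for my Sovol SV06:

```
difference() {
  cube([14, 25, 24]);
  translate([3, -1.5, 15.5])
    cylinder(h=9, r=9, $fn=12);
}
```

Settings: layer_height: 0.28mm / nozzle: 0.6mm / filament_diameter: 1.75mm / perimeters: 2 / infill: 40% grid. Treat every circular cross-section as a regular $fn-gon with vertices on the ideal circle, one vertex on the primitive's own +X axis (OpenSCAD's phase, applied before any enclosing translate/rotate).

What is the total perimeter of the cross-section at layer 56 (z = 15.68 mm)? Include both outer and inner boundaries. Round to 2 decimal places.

75.23 mm

At z = 15.68 mm: the cube is present — its section is the full 14×25 rectangle (perimeter 78.00 mm); the cylinder at (3, -1.5): section is a regular 12-gon, circumradius r=9 (perimeter = 2·12·9.000·sin(180°/12) = 55.90 mm); Subtracting the remaining from the first: starting from the 14×25 cube, the r=9 cylinder at (3, -1.5) partially overlaps it — only the 68.85 mm² overlap (of its 243.00 mm²) is removed, clipping the outline — boundary = 75.23 mm. Overall, the cross-section is a single solid region. Total boundary length (outer) = 75.23 mm.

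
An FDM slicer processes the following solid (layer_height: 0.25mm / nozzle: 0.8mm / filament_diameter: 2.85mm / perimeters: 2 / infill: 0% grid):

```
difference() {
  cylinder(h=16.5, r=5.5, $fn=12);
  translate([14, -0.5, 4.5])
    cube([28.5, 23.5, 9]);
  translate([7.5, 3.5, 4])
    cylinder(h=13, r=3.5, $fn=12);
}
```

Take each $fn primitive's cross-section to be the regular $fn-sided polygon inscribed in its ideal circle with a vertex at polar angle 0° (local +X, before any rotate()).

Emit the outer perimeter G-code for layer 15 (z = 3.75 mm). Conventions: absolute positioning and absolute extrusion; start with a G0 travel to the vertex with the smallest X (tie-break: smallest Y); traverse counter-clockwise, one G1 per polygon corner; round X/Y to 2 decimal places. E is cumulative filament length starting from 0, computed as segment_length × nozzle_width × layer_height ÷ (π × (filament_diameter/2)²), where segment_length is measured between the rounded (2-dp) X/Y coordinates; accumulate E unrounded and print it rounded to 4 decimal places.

At z = 3.75 mm: the r=5.5 cylinder contributes a regular 12-gon of circumradius 5.5; the cube at (14, -0.5) does not reach this height (z outside [4.5, 13.5]); the cylinder at (7.5, 3.5) is absent (z outside [4, 17]); Subtracting the remaining from the first: none of the subtracted shapes is present at this height, so the r=5.5 cylinder is unchanged — 1 connected region. The outline is a single polygon with 12 vertices. Extrusion per mm of travel: 0.8 × 0.25 / (π × 1.425²) = 0.031351. Accumulating E over each segment gives final E = 1.0707.

G0 X-5.50 Y0.00 Z3.75
G1 X-4.76 Y-2.75 E0.0893
G1 X-2.75 Y-4.76 E0.1784
G1 X0.00 Y-5.50 E0.2677
G1 X2.75 Y-4.76 E0.3570
G1 X4.76 Y-2.75 E0.4461
G1 X5.50 Y0.00 E0.5354
G1 X4.76 Y2.75 E0.6246
G1 X2.75 Y4.76 E0.7138
G1 X0.00 Y5.50 E0.8030
G1 X-2.75 Y4.76 E0.8923
G1 X-4.76 Y2.75 E0.9814
G1 X-5.50 Y0.00 E1.0707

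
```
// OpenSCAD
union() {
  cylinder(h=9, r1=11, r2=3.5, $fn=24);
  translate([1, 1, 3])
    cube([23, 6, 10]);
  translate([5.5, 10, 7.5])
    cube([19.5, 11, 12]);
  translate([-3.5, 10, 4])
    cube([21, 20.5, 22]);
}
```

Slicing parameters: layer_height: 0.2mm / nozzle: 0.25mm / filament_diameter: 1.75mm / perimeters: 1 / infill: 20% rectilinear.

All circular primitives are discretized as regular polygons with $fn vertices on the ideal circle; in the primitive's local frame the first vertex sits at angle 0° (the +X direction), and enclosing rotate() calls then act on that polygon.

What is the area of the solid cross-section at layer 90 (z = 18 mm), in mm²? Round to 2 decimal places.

At z = 18 mm: the cone is absent (z outside [0, 9]); the cube at (1, 1) is absent (z outside [3, 13]); the cube at (5.5, 10) is present — its section is the full 19.5×11 rectangle (area 214.50 mm²); the 21×20.5 cube at (-3.5, 10) contributes its full rectangle (area 430.50 mm²); Merging all regions: the regions partially overlap — summed areas 645.00 mm² minus the doubly-counted overlap 132.00 mm² gives 513.00 mm² — area = 513.00 mm². Overall, the cross-section is a single solid region. Net area = 513.00 mm².

513.00 mm²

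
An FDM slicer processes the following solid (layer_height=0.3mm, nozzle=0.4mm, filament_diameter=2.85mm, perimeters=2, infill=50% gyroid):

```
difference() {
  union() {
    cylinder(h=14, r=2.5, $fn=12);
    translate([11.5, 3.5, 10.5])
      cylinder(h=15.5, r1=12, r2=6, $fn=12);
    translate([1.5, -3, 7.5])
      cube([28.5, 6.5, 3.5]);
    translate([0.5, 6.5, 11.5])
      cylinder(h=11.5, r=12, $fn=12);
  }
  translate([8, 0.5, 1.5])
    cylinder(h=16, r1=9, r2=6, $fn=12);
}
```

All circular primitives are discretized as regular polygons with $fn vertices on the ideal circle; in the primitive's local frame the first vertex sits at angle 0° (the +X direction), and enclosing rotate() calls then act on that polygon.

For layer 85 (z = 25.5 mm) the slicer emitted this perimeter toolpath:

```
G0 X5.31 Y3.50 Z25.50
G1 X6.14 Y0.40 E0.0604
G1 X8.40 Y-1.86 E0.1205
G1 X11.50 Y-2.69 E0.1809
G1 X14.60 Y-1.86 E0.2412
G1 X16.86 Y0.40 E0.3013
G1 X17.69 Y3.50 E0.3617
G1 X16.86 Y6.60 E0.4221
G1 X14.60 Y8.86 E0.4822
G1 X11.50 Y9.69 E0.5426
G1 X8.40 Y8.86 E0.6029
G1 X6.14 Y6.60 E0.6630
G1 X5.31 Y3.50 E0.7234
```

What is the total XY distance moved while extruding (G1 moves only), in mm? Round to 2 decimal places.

Sum the Euclidean lengths of each G1 segment: total = 38.46 mm.

38.46 mm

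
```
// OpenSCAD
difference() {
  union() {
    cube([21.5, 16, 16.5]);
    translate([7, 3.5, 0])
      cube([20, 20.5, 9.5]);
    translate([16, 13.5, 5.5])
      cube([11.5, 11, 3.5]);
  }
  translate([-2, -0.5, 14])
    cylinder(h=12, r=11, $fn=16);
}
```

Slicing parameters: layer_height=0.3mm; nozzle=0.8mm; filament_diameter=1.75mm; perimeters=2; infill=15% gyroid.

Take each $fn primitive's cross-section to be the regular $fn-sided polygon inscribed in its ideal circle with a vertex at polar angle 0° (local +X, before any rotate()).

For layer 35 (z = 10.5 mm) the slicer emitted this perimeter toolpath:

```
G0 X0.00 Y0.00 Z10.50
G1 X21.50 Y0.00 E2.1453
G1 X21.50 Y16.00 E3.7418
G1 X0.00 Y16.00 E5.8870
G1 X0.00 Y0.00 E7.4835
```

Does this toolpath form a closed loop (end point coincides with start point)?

Start point (G0): (0.00, 0.00). End point (last G1): the path returns to the start — closed.

yes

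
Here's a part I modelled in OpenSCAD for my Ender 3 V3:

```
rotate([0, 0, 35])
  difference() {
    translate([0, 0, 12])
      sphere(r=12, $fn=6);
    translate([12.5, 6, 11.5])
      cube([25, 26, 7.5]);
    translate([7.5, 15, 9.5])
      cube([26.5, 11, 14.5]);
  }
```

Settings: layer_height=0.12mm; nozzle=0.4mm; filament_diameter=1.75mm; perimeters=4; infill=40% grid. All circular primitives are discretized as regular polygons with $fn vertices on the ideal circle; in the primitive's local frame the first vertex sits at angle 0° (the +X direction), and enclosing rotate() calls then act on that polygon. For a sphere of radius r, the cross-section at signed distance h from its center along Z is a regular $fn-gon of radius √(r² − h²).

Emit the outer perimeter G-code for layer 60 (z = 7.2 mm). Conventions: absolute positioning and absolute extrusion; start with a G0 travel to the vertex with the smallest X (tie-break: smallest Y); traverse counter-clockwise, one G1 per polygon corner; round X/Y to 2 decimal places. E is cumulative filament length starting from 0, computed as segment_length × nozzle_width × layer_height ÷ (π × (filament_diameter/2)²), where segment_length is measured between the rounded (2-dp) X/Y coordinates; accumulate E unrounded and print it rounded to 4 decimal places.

At z = 7.2 mm: the sphere: section is a regular 6-gon, circumradius = √(r²−h²) = √(12²−4.8²) = 10.998; the cube at (12.5, 6) is absent (z outside [11.5, 19]); the cube at (7.5, 15) is not intersected at this z (z outside [9.5, 24]); Subtracting the remaining from the first: none of the subtracted shapes is present at this height, so the r=12 sphere is unchanged — 1 connected region; (whole slice rotated 35° about Z — lengths, areas and connectivity unchanged). The outline is a single polygon with 6 vertices. Extrusion per mm of travel: 0.4 × 0.12 / (π × 0.875²) = 0.019956. Accumulating E over each segment gives final E = 1.3172.

G0 X-9.97 Y4.65 Z7.20
G1 X-9.01 Y-6.31 E0.2196
G1 X0.96 Y-10.96 E0.4391
G1 X9.97 Y-4.65 E0.6586
G1 X9.01 Y6.31 E0.8782
G1 X-0.96 Y10.96 E1.0977
G1 X-9.97 Y4.65 E1.3172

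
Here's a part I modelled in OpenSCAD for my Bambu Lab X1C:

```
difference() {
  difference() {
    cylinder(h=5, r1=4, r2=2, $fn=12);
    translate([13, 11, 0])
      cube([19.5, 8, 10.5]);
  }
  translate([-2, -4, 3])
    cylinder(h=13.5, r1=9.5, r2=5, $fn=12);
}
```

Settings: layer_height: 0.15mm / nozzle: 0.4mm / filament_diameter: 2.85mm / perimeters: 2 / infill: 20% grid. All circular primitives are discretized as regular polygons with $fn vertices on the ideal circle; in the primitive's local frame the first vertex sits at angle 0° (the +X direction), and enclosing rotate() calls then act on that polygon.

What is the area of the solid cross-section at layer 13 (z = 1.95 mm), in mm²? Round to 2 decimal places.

At z = 1.95 mm: the cone (r1=4→r2=2) has section circumradius 3.220 here — a regular 12-gon (area = (12/2)·3.220²·sin(360°/12) = 31.11 mm²); the cube at (13, 11) is present — its section is the full 19.5×8 rectangle (area 156.00 mm²); Subtracting the remaining from the first: starting from the cone (31.11 mm²), the 19.5×8 cube at (13, 11) misses the remaining region (no effect) — area = 31.11 mm²; the cone at (-2, -4) does not reach this height (z outside [3, 16.5]); Taking the first minus the rest: none of the subtracted shapes is present at this height, so the result so far is unchanged — area = 31.11 mm². Overall, the cross-section is a single solid region. Net area = 31.11 mm².

31.11 mm²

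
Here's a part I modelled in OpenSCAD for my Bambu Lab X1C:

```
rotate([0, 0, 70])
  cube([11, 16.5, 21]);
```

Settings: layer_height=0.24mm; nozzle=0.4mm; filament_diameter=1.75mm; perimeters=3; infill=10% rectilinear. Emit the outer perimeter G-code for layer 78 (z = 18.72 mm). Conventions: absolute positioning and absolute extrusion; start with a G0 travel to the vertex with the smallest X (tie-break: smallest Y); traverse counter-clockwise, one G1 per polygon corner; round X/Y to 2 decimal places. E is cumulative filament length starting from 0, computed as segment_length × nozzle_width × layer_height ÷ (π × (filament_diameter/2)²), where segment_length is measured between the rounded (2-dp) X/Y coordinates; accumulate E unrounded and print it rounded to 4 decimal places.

At z = 18.72 mm: the cube (footprint 11×16.5) is included at this height; (whole slice rotated 70° about Z — lengths, areas and connectivity unchanged). The outline is a single polygon with 4 vertices. Extrusion per mm of travel: 0.4 × 0.24 / (π × 0.875²) = 0.039912. Accumulating E over each segment gives final E = 2.1949.

G0 X-15.50 Y5.64 Z18.72
G1 X0.00 Y0.00 E0.6583
G1 X3.76 Y10.34 E1.0975
G1 X-11.74 Y15.98 E1.7558
G1 X-15.50 Y5.64 E2.1949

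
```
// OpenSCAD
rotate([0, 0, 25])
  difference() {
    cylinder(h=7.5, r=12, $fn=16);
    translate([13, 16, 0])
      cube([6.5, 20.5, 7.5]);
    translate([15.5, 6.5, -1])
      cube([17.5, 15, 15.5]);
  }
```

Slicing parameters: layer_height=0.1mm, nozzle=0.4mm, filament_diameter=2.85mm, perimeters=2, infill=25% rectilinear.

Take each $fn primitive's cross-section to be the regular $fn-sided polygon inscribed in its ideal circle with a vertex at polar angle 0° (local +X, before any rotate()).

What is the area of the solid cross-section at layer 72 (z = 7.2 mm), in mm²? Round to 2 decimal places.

440.85 mm²

At z = 7.2 mm: the cylinder: section is a regular 16-gon, circumradius r=12 (area = (16/2)·12.000²·sin(360°/16) = 440.85 mm²); the cube at (13, 16) is present — its section is the full 6.5×20.5 rectangle (area 133.25 mm²); the cube at (15.5, 6.5) is present — its section is the full 17.5×15 rectangle (area 262.50 mm²); After the difference (first − rest): starting from the r=12 cylinder (440.85 mm²), the 6.5×20.5 cube at (13, 16) misses the remaining region (no effect); the 17.5×15 cube at (15.5, 6.5) misses the remaining region (no effect) — area = 440.85 mm²; (rotated 25° about Z; rotation is an isometry so areas/perimeters/island counts are preserved). Overall, the cross-section is a single solid region. Net area = 440.85 mm².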